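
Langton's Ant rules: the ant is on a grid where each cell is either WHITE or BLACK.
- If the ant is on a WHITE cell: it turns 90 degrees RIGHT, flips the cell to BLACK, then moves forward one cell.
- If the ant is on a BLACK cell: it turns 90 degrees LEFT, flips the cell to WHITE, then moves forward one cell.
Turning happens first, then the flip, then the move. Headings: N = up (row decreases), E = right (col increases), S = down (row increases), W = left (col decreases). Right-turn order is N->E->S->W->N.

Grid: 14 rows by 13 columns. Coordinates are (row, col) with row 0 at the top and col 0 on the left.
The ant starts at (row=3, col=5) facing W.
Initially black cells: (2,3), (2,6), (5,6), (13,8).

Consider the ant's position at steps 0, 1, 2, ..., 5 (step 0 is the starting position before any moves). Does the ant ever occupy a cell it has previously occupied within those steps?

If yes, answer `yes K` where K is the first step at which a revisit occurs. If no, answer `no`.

Answer: no

Derivation:
Step 1: on WHITE (3,5): turn R to N, flip to black, move to (2,5). |black|=5 — new cell
Step 2: on WHITE (2,5): turn R to E, flip to black, move to (2,6). |black|=6 — new cell
Step 3: on BLACK (2,6): turn L to N, flip to white, move to (1,6). |black|=5 — new cell
Step 4: on WHITE (1,6): turn R to E, flip to black, move to (1,7). |black|=6 — new cell
Step 5: on WHITE (1,7): turn R to S, flip to black, move to (2,7). |black|=7 — new cell
No revisit within 5 steps.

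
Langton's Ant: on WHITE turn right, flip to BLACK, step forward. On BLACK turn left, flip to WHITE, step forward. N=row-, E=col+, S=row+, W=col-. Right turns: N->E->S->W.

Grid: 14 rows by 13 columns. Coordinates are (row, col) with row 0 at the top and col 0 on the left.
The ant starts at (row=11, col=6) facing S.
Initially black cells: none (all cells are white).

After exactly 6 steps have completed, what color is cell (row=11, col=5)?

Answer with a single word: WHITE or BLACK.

Answer: BLACK

Derivation:
Step 1: on WHITE (11,6): turn R to W, flip to black, move to (11,5). |black|=1
Step 2: on WHITE (11,5): turn R to N, flip to black, move to (10,5). |black|=2
Step 3: on WHITE (10,5): turn R to E, flip to black, move to (10,6). |black|=3
Step 4: on WHITE (10,6): turn R to S, flip to black, move to (11,6). |black|=4
Step 5: on BLACK (11,6): turn L to E, flip to white, move to (11,7). |black|=3
Step 6: on WHITE (11,7): turn R to S, flip to black, move to (12,7). |black|=4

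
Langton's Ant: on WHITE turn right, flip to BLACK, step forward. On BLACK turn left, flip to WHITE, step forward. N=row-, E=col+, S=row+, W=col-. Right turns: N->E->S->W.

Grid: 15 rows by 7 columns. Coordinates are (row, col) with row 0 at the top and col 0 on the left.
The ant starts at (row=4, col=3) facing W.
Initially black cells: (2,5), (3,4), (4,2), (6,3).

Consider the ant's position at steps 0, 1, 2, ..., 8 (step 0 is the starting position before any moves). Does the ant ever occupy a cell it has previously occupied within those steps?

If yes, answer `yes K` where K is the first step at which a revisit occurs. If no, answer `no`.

Answer: yes 8

Derivation:
Step 1: on WHITE (4,3): turn R to N, flip to black, move to (3,3). |black|=5 — new cell
Step 2: on WHITE (3,3): turn R to E, flip to black, move to (3,4). |black|=6 — new cell
Step 3: on BLACK (3,4): turn L to N, flip to white, move to (2,4). |black|=5 — new cell
Step 4: on WHITE (2,4): turn R to E, flip to black, move to (2,5). |black|=6 — new cell
Step 5: on BLACK (2,5): turn L to N, flip to white, move to (1,5). |black|=5 — new cell
Step 6: on WHITE (1,5): turn R to E, flip to black, move to (1,6). |black|=6 — new cell
Step 7: on WHITE (1,6): turn R to S, flip to black, move to (2,6). |black|=7 — new cell
Step 8: on WHITE (2,6): turn R to W, flip to black, move to (2,5). |black|=8 — REVISIT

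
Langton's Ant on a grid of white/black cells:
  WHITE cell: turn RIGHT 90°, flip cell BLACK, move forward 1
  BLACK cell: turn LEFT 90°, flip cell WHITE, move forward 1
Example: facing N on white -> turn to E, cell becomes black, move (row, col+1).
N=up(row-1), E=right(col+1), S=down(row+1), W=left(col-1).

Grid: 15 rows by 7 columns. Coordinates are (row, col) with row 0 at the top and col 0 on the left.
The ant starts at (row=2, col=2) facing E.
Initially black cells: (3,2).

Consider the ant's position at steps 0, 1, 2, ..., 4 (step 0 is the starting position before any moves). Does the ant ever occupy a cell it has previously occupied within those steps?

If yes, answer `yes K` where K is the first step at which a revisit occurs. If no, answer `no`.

Answer: no

Derivation:
Step 1: on WHITE (2,2): turn R to S, flip to black, move to (3,2). |black|=2 — new cell
Step 2: on BLACK (3,2): turn L to E, flip to white, move to (3,3). |black|=1 — new cell
Step 3: on WHITE (3,3): turn R to S, flip to black, move to (4,3). |black|=2 — new cell
Step 4: on WHITE (4,3): turn R to W, flip to black, move to (4,2). |black|=3 — new cell
No revisit within 4 steps.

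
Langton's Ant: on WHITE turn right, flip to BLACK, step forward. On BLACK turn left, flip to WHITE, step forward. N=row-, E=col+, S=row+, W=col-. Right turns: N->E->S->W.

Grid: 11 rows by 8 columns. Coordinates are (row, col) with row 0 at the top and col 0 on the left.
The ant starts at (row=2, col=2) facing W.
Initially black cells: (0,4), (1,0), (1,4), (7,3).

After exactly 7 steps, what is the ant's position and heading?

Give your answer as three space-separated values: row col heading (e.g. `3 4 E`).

Step 1: on WHITE (2,2): turn R to N, flip to black, move to (1,2). |black|=5
Step 2: on WHITE (1,2): turn R to E, flip to black, move to (1,3). |black|=6
Step 3: on WHITE (1,3): turn R to S, flip to black, move to (2,3). |black|=7
Step 4: on WHITE (2,3): turn R to W, flip to black, move to (2,2). |black|=8
Step 5: on BLACK (2,2): turn L to S, flip to white, move to (3,2). |black|=7
Step 6: on WHITE (3,2): turn R to W, flip to black, move to (3,1). |black|=8
Step 7: on WHITE (3,1): turn R to N, flip to black, move to (2,1). |black|=9

Answer: 2 1 N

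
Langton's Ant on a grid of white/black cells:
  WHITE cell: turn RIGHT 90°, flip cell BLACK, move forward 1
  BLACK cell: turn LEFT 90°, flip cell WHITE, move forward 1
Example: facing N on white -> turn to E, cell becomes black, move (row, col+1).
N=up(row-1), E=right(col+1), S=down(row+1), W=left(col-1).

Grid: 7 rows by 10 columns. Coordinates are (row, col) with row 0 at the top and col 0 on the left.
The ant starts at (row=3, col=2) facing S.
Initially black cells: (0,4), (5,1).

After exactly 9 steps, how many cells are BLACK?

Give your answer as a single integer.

Step 1: on WHITE (3,2): turn R to W, flip to black, move to (3,1). |black|=3
Step 2: on WHITE (3,1): turn R to N, flip to black, move to (2,1). |black|=4
Step 3: on WHITE (2,1): turn R to E, flip to black, move to (2,2). |black|=5
Step 4: on WHITE (2,2): turn R to S, flip to black, move to (3,2). |black|=6
Step 5: on BLACK (3,2): turn L to E, flip to white, move to (3,3). |black|=5
Step 6: on WHITE (3,3): turn R to S, flip to black, move to (4,3). |black|=6
Step 7: on WHITE (4,3): turn R to W, flip to black, move to (4,2). |black|=7
Step 8: on WHITE (4,2): turn R to N, flip to black, move to (3,2). |black|=8
Step 9: on WHITE (3,2): turn R to E, flip to black, move to (3,3). |black|=9

Answer: 9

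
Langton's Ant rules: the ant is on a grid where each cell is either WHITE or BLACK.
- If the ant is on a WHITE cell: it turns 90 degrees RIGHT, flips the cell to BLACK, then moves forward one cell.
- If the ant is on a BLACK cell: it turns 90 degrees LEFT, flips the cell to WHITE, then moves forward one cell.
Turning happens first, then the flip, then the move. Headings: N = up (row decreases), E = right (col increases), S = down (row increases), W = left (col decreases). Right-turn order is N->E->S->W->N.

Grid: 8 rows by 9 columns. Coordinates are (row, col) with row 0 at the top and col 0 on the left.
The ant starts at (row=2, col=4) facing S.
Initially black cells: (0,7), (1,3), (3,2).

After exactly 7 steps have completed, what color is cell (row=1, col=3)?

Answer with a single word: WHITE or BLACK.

Answer: BLACK

Derivation:
Step 1: on WHITE (2,4): turn R to W, flip to black, move to (2,3). |black|=4
Step 2: on WHITE (2,3): turn R to N, flip to black, move to (1,3). |black|=5
Step 3: on BLACK (1,3): turn L to W, flip to white, move to (1,2). |black|=4
Step 4: on WHITE (1,2): turn R to N, flip to black, move to (0,2). |black|=5
Step 5: on WHITE (0,2): turn R to E, flip to black, move to (0,3). |black|=6
Step 6: on WHITE (0,3): turn R to S, flip to black, move to (1,3). |black|=7
Step 7: on WHITE (1,3): turn R to W, flip to black, move to (1,2). |black|=8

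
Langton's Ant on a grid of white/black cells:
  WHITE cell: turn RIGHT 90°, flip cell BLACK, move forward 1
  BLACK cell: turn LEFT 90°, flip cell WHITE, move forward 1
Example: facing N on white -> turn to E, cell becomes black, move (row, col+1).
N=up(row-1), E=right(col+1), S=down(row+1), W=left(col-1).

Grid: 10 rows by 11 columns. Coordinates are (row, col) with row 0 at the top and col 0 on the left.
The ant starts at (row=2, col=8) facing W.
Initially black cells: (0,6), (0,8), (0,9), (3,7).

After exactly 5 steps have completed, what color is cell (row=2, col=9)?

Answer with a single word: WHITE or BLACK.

Step 1: on WHITE (2,8): turn R to N, flip to black, move to (1,8). |black|=5
Step 2: on WHITE (1,8): turn R to E, flip to black, move to (1,9). |black|=6
Step 3: on WHITE (1,9): turn R to S, flip to black, move to (2,9). |black|=7
Step 4: on WHITE (2,9): turn R to W, flip to black, move to (2,8). |black|=8
Step 5: on BLACK (2,8): turn L to S, flip to white, move to (3,8). |black|=7

Answer: BLACK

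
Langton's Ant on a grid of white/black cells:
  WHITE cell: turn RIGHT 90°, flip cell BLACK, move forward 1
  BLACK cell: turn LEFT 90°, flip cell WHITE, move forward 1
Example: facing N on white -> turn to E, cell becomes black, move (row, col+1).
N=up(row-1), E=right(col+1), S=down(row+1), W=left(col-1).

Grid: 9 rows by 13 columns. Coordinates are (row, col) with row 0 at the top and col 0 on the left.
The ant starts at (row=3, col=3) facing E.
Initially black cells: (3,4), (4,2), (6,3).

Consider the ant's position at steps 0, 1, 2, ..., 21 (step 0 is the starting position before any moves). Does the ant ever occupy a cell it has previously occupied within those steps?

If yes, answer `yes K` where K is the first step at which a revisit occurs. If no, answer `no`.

Answer: yes 6

Derivation:
Step 1: on WHITE (3,3): turn R to S, flip to black, move to (4,3). |black|=4 — new cell
Step 2: on WHITE (4,3): turn R to W, flip to black, move to (4,2). |black|=5 — new cell
Step 3: on BLACK (4,2): turn L to S, flip to white, move to (5,2). |black|=4 — new cell
Step 4: on WHITE (5,2): turn R to W, flip to black, move to (5,1). |black|=5 — new cell
Step 5: on WHITE (5,1): turn R to N, flip to black, move to (4,1). |black|=6 — new cell
Step 6: on WHITE (4,1): turn R to E, flip to black, move to (4,2). |black|=7 — REVISIT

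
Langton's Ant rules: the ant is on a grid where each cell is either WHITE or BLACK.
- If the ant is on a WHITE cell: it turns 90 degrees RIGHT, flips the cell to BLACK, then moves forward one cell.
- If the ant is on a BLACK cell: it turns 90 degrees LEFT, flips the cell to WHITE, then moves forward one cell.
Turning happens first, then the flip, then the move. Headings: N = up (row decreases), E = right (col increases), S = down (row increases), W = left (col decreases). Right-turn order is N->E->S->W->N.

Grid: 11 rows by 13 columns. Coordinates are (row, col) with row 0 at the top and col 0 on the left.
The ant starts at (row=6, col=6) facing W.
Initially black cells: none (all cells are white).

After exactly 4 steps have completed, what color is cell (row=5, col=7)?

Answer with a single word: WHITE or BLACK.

Step 1: on WHITE (6,6): turn R to N, flip to black, move to (5,6). |black|=1
Step 2: on WHITE (5,6): turn R to E, flip to black, move to (5,7). |black|=2
Step 3: on WHITE (5,7): turn R to S, flip to black, move to (6,7). |black|=3
Step 4: on WHITE (6,7): turn R to W, flip to black, move to (6,6). |black|=4

Answer: BLACK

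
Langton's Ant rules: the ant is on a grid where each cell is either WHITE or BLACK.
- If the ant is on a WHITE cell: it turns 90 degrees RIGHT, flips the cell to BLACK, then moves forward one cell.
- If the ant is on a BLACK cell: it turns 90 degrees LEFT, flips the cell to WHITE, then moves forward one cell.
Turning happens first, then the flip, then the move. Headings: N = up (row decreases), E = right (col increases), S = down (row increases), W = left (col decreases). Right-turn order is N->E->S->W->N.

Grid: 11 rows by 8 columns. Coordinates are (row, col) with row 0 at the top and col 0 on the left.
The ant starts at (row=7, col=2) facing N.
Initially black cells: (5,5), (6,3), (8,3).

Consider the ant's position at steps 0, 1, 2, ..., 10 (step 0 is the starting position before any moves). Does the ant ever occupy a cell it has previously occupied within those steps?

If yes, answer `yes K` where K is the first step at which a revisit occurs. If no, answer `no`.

Step 1: on WHITE (7,2): turn R to E, flip to black, move to (7,3). |black|=4 — new cell
Step 2: on WHITE (7,3): turn R to S, flip to black, move to (8,3). |black|=5 — new cell
Step 3: on BLACK (8,3): turn L to E, flip to white, move to (8,4). |black|=4 — new cell
Step 4: on WHITE (8,4): turn R to S, flip to black, move to (9,4). |black|=5 — new cell
Step 5: on WHITE (9,4): turn R to W, flip to black, move to (9,3). |black|=6 — new cell
Step 6: on WHITE (9,3): turn R to N, flip to black, move to (8,3). |black|=7 — REVISIT

Answer: yes 6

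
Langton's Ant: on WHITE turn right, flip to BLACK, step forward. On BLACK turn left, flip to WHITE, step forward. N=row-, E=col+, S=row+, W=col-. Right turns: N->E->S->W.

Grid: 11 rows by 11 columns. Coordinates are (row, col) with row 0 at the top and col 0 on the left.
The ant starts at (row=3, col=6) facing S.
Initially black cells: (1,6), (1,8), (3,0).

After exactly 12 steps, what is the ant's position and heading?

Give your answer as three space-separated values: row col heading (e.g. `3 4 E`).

Answer: 3 8 S

Derivation:
Step 1: on WHITE (3,6): turn R to W, flip to black, move to (3,5). |black|=4
Step 2: on WHITE (3,5): turn R to N, flip to black, move to (2,5). |black|=5
Step 3: on WHITE (2,5): turn R to E, flip to black, move to (2,6). |black|=6
Step 4: on WHITE (2,6): turn R to S, flip to black, move to (3,6). |black|=7
Step 5: on BLACK (3,6): turn L to E, flip to white, move to (3,7). |black|=6
Step 6: on WHITE (3,7): turn R to S, flip to black, move to (4,7). |black|=7
Step 7: on WHITE (4,7): turn R to W, flip to black, move to (4,6). |black|=8
Step 8: on WHITE (4,6): turn R to N, flip to black, move to (3,6). |black|=9
Step 9: on WHITE (3,6): turn R to E, flip to black, move to (3,7). |black|=10
Step 10: on BLACK (3,7): turn L to N, flip to white, move to (2,7). |black|=9
Step 11: on WHITE (2,7): turn R to E, flip to black, move to (2,8). |black|=10
Step 12: on WHITE (2,8): turn R to S, flip to black, move to (3,8). |black|=11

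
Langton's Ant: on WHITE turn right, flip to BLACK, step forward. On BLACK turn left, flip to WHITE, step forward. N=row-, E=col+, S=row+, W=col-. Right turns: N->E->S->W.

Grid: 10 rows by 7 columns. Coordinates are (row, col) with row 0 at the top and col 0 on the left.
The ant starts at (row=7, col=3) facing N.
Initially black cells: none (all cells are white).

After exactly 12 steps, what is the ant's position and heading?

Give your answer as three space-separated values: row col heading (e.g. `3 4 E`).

Step 1: on WHITE (7,3): turn R to E, flip to black, move to (7,4). |black|=1
Step 2: on WHITE (7,4): turn R to S, flip to black, move to (8,4). |black|=2
Step 3: on WHITE (8,4): turn R to W, flip to black, move to (8,3). |black|=3
Step 4: on WHITE (8,3): turn R to N, flip to black, move to (7,3). |black|=4
Step 5: on BLACK (7,3): turn L to W, flip to white, move to (7,2). |black|=3
Step 6: on WHITE (7,2): turn R to N, flip to black, move to (6,2). |black|=4
Step 7: on WHITE (6,2): turn R to E, flip to black, move to (6,3). |black|=5
Step 8: on WHITE (6,3): turn R to S, flip to black, move to (7,3). |black|=6
Step 9: on WHITE (7,3): turn R to W, flip to black, move to (7,2). |black|=7
Step 10: on BLACK (7,2): turn L to S, flip to white, move to (8,2). |black|=6
Step 11: on WHITE (8,2): turn R to W, flip to black, move to (8,1). |black|=7
Step 12: on WHITE (8,1): turn R to N, flip to black, move to (7,1). |black|=8

Answer: 7 1 N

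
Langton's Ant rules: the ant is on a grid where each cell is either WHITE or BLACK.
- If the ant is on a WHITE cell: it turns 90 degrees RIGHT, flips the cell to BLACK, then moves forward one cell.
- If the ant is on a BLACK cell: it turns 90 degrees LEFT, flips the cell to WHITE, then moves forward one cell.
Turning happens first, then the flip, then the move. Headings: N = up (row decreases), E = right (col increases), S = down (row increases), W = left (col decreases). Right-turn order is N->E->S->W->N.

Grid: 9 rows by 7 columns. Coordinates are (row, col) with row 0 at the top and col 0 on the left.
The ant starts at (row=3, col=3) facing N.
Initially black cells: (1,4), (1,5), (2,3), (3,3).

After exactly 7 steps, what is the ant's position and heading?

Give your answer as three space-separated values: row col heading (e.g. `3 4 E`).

Answer: 0 5 E

Derivation:
Step 1: on BLACK (3,3): turn L to W, flip to white, move to (3,2). |black|=3
Step 2: on WHITE (3,2): turn R to N, flip to black, move to (2,2). |black|=4
Step 3: on WHITE (2,2): turn R to E, flip to black, move to (2,3). |black|=5
Step 4: on BLACK (2,3): turn L to N, flip to white, move to (1,3). |black|=4
Step 5: on WHITE (1,3): turn R to E, flip to black, move to (1,4). |black|=5
Step 6: on BLACK (1,4): turn L to N, flip to white, move to (0,4). |black|=4
Step 7: on WHITE (0,4): turn R to E, flip to black, move to (0,5). |black|=5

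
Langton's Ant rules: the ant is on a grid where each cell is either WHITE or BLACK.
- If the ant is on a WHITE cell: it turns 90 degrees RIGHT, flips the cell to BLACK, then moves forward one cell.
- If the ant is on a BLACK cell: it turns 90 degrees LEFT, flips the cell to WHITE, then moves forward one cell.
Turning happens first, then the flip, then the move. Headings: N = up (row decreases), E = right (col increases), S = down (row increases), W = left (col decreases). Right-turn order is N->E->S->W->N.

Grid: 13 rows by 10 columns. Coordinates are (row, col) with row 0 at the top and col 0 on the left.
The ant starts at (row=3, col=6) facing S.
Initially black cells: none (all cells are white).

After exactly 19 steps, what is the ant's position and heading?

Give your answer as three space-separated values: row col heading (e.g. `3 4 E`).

Step 1: on WHITE (3,6): turn R to W, flip to black, move to (3,5). |black|=1
Step 2: on WHITE (3,5): turn R to N, flip to black, move to (2,5). |black|=2
Step 3: on WHITE (2,5): turn R to E, flip to black, move to (2,6). |black|=3
Step 4: on WHITE (2,6): turn R to S, flip to black, move to (3,6). |black|=4
Step 5: on BLACK (3,6): turn L to E, flip to white, move to (3,7). |black|=3
Step 6: on WHITE (3,7): turn R to S, flip to black, move to (4,7). |black|=4
Step 7: on WHITE (4,7): turn R to W, flip to black, move to (4,6). |black|=5
Step 8: on WHITE (4,6): turn R to N, flip to black, move to (3,6). |black|=6
Step 9: on WHITE (3,6): turn R to E, flip to black, move to (3,7). |black|=7
Step 10: on BLACK (3,7): turn L to N, flip to white, move to (2,7). |black|=6
Step 11: on WHITE (2,7): turn R to E, flip to black, move to (2,8). |black|=7
Step 12: on WHITE (2,8): turn R to S, flip to black, move to (3,8). |black|=8
Step 13: on WHITE (3,8): turn R to W, flip to black, move to (3,7). |black|=9
Step 14: on WHITE (3,7): turn R to N, flip to black, move to (2,7). |black|=10
Step 15: on BLACK (2,7): turn L to W, flip to white, move to (2,6). |black|=9
Step 16: on BLACK (2,6): turn L to S, flip to white, move to (3,6). |black|=8
Step 17: on BLACK (3,6): turn L to E, flip to white, move to (3,7). |black|=7
Step 18: on BLACK (3,7): turn L to N, flip to white, move to (2,7). |black|=6
Step 19: on WHITE (2,7): turn R to E, flip to black, move to (2,8). |black|=7

Answer: 2 8 E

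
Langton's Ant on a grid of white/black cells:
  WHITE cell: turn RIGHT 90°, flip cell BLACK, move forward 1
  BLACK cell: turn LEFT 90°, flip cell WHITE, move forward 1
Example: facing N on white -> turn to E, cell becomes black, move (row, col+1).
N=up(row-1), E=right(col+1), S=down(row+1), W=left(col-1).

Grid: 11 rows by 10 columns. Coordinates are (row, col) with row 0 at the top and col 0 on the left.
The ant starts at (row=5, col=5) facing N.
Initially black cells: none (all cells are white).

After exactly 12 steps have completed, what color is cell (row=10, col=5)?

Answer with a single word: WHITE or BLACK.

Answer: WHITE

Derivation:
Step 1: on WHITE (5,5): turn R to E, flip to black, move to (5,6). |black|=1
Step 2: on WHITE (5,6): turn R to S, flip to black, move to (6,6). |black|=2
Step 3: on WHITE (6,6): turn R to W, flip to black, move to (6,5). |black|=3
Step 4: on WHITE (6,5): turn R to N, flip to black, move to (5,5). |black|=4
Step 5: on BLACK (5,5): turn L to W, flip to white, move to (5,4). |black|=3
Step 6: on WHITE (5,4): turn R to N, flip to black, move to (4,4). |black|=4
Step 7: on WHITE (4,4): turn R to E, flip to black, move to (4,5). |black|=5
Step 8: on WHITE (4,5): turn R to S, flip to black, move to (5,5). |black|=6
Step 9: on WHITE (5,5): turn R to W, flip to black, move to (5,4). |black|=7
Step 10: on BLACK (5,4): turn L to S, flip to white, move to (6,4). |black|=6
Step 11: on WHITE (6,4): turn R to W, flip to black, move to (6,3). |black|=7
Step 12: on WHITE (6,3): turn R to N, flip to black, move to (5,3). |black|=8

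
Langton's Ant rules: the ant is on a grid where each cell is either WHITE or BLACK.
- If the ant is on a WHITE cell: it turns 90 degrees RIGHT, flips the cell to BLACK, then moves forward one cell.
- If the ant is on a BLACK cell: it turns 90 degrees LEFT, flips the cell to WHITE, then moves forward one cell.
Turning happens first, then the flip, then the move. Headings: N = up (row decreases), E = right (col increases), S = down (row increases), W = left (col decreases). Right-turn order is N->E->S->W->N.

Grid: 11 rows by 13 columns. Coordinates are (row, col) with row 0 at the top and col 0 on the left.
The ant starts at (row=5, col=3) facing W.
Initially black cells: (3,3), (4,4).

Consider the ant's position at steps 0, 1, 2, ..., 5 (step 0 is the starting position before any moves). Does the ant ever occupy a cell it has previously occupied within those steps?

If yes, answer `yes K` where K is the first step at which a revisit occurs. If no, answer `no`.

Step 1: on WHITE (5,3): turn R to N, flip to black, move to (4,3). |black|=3 — new cell
Step 2: on WHITE (4,3): turn R to E, flip to black, move to (4,4). |black|=4 — new cell
Step 3: on BLACK (4,4): turn L to N, flip to white, move to (3,4). |black|=3 — new cell
Step 4: on WHITE (3,4): turn R to E, flip to black, move to (3,5). |black|=4 — new cell
Step 5: on WHITE (3,5): turn R to S, flip to black, move to (4,5). |black|=5 — new cell
No revisit within 5 steps.

Answer: no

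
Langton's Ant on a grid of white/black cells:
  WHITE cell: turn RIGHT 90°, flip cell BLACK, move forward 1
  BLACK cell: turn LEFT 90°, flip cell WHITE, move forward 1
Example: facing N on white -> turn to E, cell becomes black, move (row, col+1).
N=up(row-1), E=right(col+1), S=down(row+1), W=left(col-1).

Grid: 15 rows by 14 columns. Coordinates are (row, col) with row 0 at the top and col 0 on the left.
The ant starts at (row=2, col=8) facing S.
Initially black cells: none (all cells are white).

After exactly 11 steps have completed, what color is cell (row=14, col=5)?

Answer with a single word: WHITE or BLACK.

Step 1: on WHITE (2,8): turn R to W, flip to black, move to (2,7). |black|=1
Step 2: on WHITE (2,7): turn R to N, flip to black, move to (1,7). |black|=2
Step 3: on WHITE (1,7): turn R to E, flip to black, move to (1,8). |black|=3
Step 4: on WHITE (1,8): turn R to S, flip to black, move to (2,8). |black|=4
Step 5: on BLACK (2,8): turn L to E, flip to white, move to (2,9). |black|=3
Step 6: on WHITE (2,9): turn R to S, flip to black, move to (3,9). |black|=4
Step 7: on WHITE (3,9): turn R to W, flip to black, move to (3,8). |black|=5
Step 8: on WHITE (3,8): turn R to N, flip to black, move to (2,8). |black|=6
Step 9: on WHITE (2,8): turn R to E, flip to black, move to (2,9). |black|=7
Step 10: on BLACK (2,9): turn L to N, flip to white, move to (1,9). |black|=6
Step 11: on WHITE (1,9): turn R to E, flip to black, move to (1,10). |black|=7

Answer: WHITE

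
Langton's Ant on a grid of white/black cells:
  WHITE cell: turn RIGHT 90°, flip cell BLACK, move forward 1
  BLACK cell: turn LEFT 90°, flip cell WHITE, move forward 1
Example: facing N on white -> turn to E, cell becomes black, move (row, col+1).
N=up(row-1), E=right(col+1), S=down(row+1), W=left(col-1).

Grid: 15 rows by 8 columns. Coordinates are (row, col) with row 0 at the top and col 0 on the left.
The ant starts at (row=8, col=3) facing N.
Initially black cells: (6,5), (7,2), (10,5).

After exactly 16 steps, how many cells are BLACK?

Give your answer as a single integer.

Step 1: on WHITE (8,3): turn R to E, flip to black, move to (8,4). |black|=4
Step 2: on WHITE (8,4): turn R to S, flip to black, move to (9,4). |black|=5
Step 3: on WHITE (9,4): turn R to W, flip to black, move to (9,3). |black|=6
Step 4: on WHITE (9,3): turn R to N, flip to black, move to (8,3). |black|=7
Step 5: on BLACK (8,3): turn L to W, flip to white, move to (8,2). |black|=6
Step 6: on WHITE (8,2): turn R to N, flip to black, move to (7,2). |black|=7
Step 7: on BLACK (7,2): turn L to W, flip to white, move to (7,1). |black|=6
Step 8: on WHITE (7,1): turn R to N, flip to black, move to (6,1). |black|=7
Step 9: on WHITE (6,1): turn R to E, flip to black, move to (6,2). |black|=8
Step 10: on WHITE (6,2): turn R to S, flip to black, move to (7,2). |black|=9
Step 11: on WHITE (7,2): turn R to W, flip to black, move to (7,1). |black|=10
Step 12: on BLACK (7,1): turn L to S, flip to white, move to (8,1). |black|=9
Step 13: on WHITE (8,1): turn R to W, flip to black, move to (8,0). |black|=10
Step 14: on WHITE (8,0): turn R to N, flip to black, move to (7,0). |black|=11
Step 15: on WHITE (7,0): turn R to E, flip to black, move to (7,1). |black|=12
Step 16: on WHITE (7,1): turn R to S, flip to black, move to (8,1). |black|=13

Answer: 13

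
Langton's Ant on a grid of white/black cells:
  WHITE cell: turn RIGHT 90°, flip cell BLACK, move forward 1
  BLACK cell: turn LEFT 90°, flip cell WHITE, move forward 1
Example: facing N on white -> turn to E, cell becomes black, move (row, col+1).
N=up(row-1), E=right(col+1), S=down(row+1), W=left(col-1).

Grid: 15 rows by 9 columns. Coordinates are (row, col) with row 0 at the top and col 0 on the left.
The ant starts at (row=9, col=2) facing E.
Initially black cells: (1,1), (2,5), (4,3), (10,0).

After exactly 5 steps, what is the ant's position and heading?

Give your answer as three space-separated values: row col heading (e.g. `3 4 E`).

Answer: 8 2 N

Derivation:
Step 1: on WHITE (9,2): turn R to S, flip to black, move to (10,2). |black|=5
Step 2: on WHITE (10,2): turn R to W, flip to black, move to (10,1). |black|=6
Step 3: on WHITE (10,1): turn R to N, flip to black, move to (9,1). |black|=7
Step 4: on WHITE (9,1): turn R to E, flip to black, move to (9,2). |black|=8
Step 5: on BLACK (9,2): turn L to N, flip to white, move to (8,2). |black|=7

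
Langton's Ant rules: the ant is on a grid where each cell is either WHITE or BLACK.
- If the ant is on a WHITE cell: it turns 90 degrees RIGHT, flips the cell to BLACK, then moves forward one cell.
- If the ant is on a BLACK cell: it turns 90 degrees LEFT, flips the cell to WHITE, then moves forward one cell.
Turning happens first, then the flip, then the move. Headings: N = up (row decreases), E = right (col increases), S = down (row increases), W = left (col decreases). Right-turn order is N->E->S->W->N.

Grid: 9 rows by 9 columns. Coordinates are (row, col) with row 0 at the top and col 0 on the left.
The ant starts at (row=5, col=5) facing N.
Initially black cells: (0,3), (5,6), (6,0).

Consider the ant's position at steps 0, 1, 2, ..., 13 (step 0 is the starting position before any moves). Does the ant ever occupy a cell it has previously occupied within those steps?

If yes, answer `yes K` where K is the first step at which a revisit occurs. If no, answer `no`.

Answer: yes 5

Derivation:
Step 1: on WHITE (5,5): turn R to E, flip to black, move to (5,6). |black|=4 — new cell
Step 2: on BLACK (5,6): turn L to N, flip to white, move to (4,6). |black|=3 — new cell
Step 3: on WHITE (4,6): turn R to E, flip to black, move to (4,7). |black|=4 — new cell
Step 4: on WHITE (4,7): turn R to S, flip to black, move to (5,7). |black|=5 — new cell
Step 5: on WHITE (5,7): turn R to W, flip to black, move to (5,6). |black|=6 — REVISIT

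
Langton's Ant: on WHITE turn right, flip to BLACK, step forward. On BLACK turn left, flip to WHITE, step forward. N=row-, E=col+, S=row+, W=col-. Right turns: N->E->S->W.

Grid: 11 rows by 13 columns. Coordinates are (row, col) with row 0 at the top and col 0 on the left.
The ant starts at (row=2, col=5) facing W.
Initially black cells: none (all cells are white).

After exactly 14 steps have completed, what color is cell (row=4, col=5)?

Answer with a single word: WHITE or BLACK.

Step 1: on WHITE (2,5): turn R to N, flip to black, move to (1,5). |black|=1
Step 2: on WHITE (1,5): turn R to E, flip to black, move to (1,6). |black|=2
Step 3: on WHITE (1,6): turn R to S, flip to black, move to (2,6). |black|=3
Step 4: on WHITE (2,6): turn R to W, flip to black, move to (2,5). |black|=4
Step 5: on BLACK (2,5): turn L to S, flip to white, move to (3,5). |black|=3
Step 6: on WHITE (3,5): turn R to W, flip to black, move to (3,4). |black|=4
Step 7: on WHITE (3,4): turn R to N, flip to black, move to (2,4). |black|=5
Step 8: on WHITE (2,4): turn R to E, flip to black, move to (2,5). |black|=6
Step 9: on WHITE (2,5): turn R to S, flip to black, move to (3,5). |black|=7
Step 10: on BLACK (3,5): turn L to E, flip to white, move to (3,6). |black|=6
Step 11: on WHITE (3,6): turn R to S, flip to black, move to (4,6). |black|=7
Step 12: on WHITE (4,6): turn R to W, flip to black, move to (4,5). |black|=8
Step 13: on WHITE (4,5): turn R to N, flip to black, move to (3,5). |black|=9
Step 14: on WHITE (3,5): turn R to E, flip to black, move to (3,6). |black|=10

Answer: BLACK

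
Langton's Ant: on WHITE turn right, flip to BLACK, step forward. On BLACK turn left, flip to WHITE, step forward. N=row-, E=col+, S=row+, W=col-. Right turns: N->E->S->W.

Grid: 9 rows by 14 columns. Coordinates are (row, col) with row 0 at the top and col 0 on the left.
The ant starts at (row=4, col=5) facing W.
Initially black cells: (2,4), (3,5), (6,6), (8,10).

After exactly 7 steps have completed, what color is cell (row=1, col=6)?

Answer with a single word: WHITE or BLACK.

Step 1: on WHITE (4,5): turn R to N, flip to black, move to (3,5). |black|=5
Step 2: on BLACK (3,5): turn L to W, flip to white, move to (3,4). |black|=4
Step 3: on WHITE (3,4): turn R to N, flip to black, move to (2,4). |black|=5
Step 4: on BLACK (2,4): turn L to W, flip to white, move to (2,3). |black|=4
Step 5: on WHITE (2,3): turn R to N, flip to black, move to (1,3). |black|=5
Step 6: on WHITE (1,3): turn R to E, flip to black, move to (1,4). |black|=6
Step 7: on WHITE (1,4): turn R to S, flip to black, move to (2,4). |black|=7

Answer: WHITE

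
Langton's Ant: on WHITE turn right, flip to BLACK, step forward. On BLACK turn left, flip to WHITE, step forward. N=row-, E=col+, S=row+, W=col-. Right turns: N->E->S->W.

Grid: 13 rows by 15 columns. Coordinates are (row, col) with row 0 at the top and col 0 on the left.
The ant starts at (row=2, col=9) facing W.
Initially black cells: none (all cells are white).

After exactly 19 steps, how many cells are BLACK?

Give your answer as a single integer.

Step 1: on WHITE (2,9): turn R to N, flip to black, move to (1,9). |black|=1
Step 2: on WHITE (1,9): turn R to E, flip to black, move to (1,10). |black|=2
Step 3: on WHITE (1,10): turn R to S, flip to black, move to (2,10). |black|=3
Step 4: on WHITE (2,10): turn R to W, flip to black, move to (2,9). |black|=4
Step 5: on BLACK (2,9): turn L to S, flip to white, move to (3,9). |black|=3
Step 6: on WHITE (3,9): turn R to W, flip to black, move to (3,8). |black|=4
Step 7: on WHITE (3,8): turn R to N, flip to black, move to (2,8). |black|=5
Step 8: on WHITE (2,8): turn R to E, flip to black, move to (2,9). |black|=6
Step 9: on WHITE (2,9): turn R to S, flip to black, move to (3,9). |black|=7
Step 10: on BLACK (3,9): turn L to E, flip to white, move to (3,10). |black|=6
Step 11: on WHITE (3,10): turn R to S, flip to black, move to (4,10). |black|=7
Step 12: on WHITE (4,10): turn R to W, flip to black, move to (4,9). |black|=8
Step 13: on WHITE (4,9): turn R to N, flip to black, move to (3,9). |black|=9
Step 14: on WHITE (3,9): turn R to E, flip to black, move to (3,10). |black|=10
Step 15: on BLACK (3,10): turn L to N, flip to white, move to (2,10). |black|=9
Step 16: on BLACK (2,10): turn L to W, flip to white, move to (2,9). |black|=8
Step 17: on BLACK (2,9): turn L to S, flip to white, move to (3,9). |black|=7
Step 18: on BLACK (3,9): turn L to E, flip to white, move to (3,10). |black|=6
Step 19: on WHITE (3,10): turn R to S, flip to black, move to (4,10). |black|=7

Answer: 7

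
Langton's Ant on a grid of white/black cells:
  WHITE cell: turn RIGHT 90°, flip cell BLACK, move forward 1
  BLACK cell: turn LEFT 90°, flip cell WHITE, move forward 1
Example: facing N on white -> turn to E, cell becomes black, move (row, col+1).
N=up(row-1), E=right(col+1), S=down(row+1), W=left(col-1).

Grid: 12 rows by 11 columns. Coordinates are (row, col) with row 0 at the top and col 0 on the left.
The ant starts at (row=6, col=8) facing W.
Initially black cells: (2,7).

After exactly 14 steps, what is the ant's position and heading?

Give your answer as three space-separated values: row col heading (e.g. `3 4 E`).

Step 1: on WHITE (6,8): turn R to N, flip to black, move to (5,8). |black|=2
Step 2: on WHITE (5,8): turn R to E, flip to black, move to (5,9). |black|=3
Step 3: on WHITE (5,9): turn R to S, flip to black, move to (6,9). |black|=4
Step 4: on WHITE (6,9): turn R to W, flip to black, move to (6,8). |black|=5
Step 5: on BLACK (6,8): turn L to S, flip to white, move to (7,8). |black|=4
Step 6: on WHITE (7,8): turn R to W, flip to black, move to (7,7). |black|=5
Step 7: on WHITE (7,7): turn R to N, flip to black, move to (6,7). |black|=6
Step 8: on WHITE (6,7): turn R to E, flip to black, move to (6,8). |black|=7
Step 9: on WHITE (6,8): turn R to S, flip to black, move to (7,8). |black|=8
Step 10: on BLACK (7,8): turn L to E, flip to white, move to (7,9). |black|=7
Step 11: on WHITE (7,9): turn R to S, flip to black, move to (8,9). |black|=8
Step 12: on WHITE (8,9): turn R to W, flip to black, move to (8,8). |black|=9
Step 13: on WHITE (8,8): turn R to N, flip to black, move to (7,8). |black|=10
Step 14: on WHITE (7,8): turn R to E, flip to black, move to (7,9). |black|=11

Answer: 7 9 E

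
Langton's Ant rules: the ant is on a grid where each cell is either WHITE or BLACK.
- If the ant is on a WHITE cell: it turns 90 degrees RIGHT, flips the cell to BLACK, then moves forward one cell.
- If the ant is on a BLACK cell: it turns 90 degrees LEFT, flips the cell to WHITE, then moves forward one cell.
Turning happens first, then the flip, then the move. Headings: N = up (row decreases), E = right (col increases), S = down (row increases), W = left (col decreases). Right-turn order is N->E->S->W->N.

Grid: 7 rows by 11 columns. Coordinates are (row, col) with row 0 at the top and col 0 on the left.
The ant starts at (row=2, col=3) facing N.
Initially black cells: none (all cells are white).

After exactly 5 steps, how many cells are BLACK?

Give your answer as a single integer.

Answer: 3

Derivation:
Step 1: on WHITE (2,3): turn R to E, flip to black, move to (2,4). |black|=1
Step 2: on WHITE (2,4): turn R to S, flip to black, move to (3,4). |black|=2
Step 3: on WHITE (3,4): turn R to W, flip to black, move to (3,3). |black|=3
Step 4: on WHITE (3,3): turn R to N, flip to black, move to (2,3). |black|=4
Step 5: on BLACK (2,3): turn L to W, flip to white, move to (2,2). |black|=3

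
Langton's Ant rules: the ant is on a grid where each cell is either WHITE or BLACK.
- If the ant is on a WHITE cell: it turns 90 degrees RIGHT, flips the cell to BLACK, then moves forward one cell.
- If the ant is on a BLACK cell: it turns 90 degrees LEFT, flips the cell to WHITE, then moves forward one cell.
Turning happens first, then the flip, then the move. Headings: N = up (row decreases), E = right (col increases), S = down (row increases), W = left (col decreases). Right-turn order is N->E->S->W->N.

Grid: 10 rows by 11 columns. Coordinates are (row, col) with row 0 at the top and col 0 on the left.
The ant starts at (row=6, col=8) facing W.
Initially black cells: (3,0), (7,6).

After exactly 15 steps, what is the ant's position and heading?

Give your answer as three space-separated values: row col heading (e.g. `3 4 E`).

Step 1: on WHITE (6,8): turn R to N, flip to black, move to (5,8). |black|=3
Step 2: on WHITE (5,8): turn R to E, flip to black, move to (5,9). |black|=4
Step 3: on WHITE (5,9): turn R to S, flip to black, move to (6,9). |black|=5
Step 4: on WHITE (6,9): turn R to W, flip to black, move to (6,8). |black|=6
Step 5: on BLACK (6,8): turn L to S, flip to white, move to (7,8). |black|=5
Step 6: on WHITE (7,8): turn R to W, flip to black, move to (7,7). |black|=6
Step 7: on WHITE (7,7): turn R to N, flip to black, move to (6,7). |black|=7
Step 8: on WHITE (6,7): turn R to E, flip to black, move to (6,8). |black|=8
Step 9: on WHITE (6,8): turn R to S, flip to black, move to (7,8). |black|=9
Step 10: on BLACK (7,8): turn L to E, flip to white, move to (7,9). |black|=8
Step 11: on WHITE (7,9): turn R to S, flip to black, move to (8,9). |black|=9
Step 12: on WHITE (8,9): turn R to W, flip to black, move to (8,8). |black|=10
Step 13: on WHITE (8,8): turn R to N, flip to black, move to (7,8). |black|=11
Step 14: on WHITE (7,8): turn R to E, flip to black, move to (7,9). |black|=12
Step 15: on BLACK (7,9): turn L to N, flip to white, move to (6,9). |black|=11

Answer: 6 9 N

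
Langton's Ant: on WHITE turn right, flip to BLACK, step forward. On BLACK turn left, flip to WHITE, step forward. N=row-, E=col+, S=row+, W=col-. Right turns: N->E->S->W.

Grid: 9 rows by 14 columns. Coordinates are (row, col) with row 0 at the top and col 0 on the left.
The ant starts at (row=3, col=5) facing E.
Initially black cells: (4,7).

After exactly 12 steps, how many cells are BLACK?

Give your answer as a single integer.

Step 1: on WHITE (3,5): turn R to S, flip to black, move to (4,5). |black|=2
Step 2: on WHITE (4,5): turn R to W, flip to black, move to (4,4). |black|=3
Step 3: on WHITE (4,4): turn R to N, flip to black, move to (3,4). |black|=4
Step 4: on WHITE (3,4): turn R to E, flip to black, move to (3,5). |black|=5
Step 5: on BLACK (3,5): turn L to N, flip to white, move to (2,5). |black|=4
Step 6: on WHITE (2,5): turn R to E, flip to black, move to (2,6). |black|=5
Step 7: on WHITE (2,6): turn R to S, flip to black, move to (3,6). |black|=6
Step 8: on WHITE (3,6): turn R to W, flip to black, move to (3,5). |black|=7
Step 9: on WHITE (3,5): turn R to N, flip to black, move to (2,5). |black|=8
Step 10: on BLACK (2,5): turn L to W, flip to white, move to (2,4). |black|=7
Step 11: on WHITE (2,4): turn R to N, flip to black, move to (1,4). |black|=8
Step 12: on WHITE (1,4): turn R to E, flip to black, move to (1,5). |black|=9

Answer: 9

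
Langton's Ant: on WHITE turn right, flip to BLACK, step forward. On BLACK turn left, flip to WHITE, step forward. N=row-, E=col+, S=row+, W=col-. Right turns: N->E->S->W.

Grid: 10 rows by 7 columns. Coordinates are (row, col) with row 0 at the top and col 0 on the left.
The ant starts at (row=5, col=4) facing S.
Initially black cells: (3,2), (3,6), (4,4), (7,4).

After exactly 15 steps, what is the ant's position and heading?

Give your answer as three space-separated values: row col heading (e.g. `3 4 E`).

Answer: 4 4 E

Derivation:
Step 1: on WHITE (5,4): turn R to W, flip to black, move to (5,3). |black|=5
Step 2: on WHITE (5,3): turn R to N, flip to black, move to (4,3). |black|=6
Step 3: on WHITE (4,3): turn R to E, flip to black, move to (4,4). |black|=7
Step 4: on BLACK (4,4): turn L to N, flip to white, move to (3,4). |black|=6
Step 5: on WHITE (3,4): turn R to E, flip to black, move to (3,5). |black|=7
Step 6: on WHITE (3,5): turn R to S, flip to black, move to (4,5). |black|=8
Step 7: on WHITE (4,5): turn R to W, flip to black, move to (4,4). |black|=9
Step 8: on WHITE (4,4): turn R to N, flip to black, move to (3,4). |black|=10
Step 9: on BLACK (3,4): turn L to W, flip to white, move to (3,3). |black|=9
Step 10: on WHITE (3,3): turn R to N, flip to black, move to (2,3). |black|=10
Step 11: on WHITE (2,3): turn R to E, flip to black, move to (2,4). |black|=11
Step 12: on WHITE (2,4): turn R to S, flip to black, move to (3,4). |black|=12
Step 13: on WHITE (3,4): turn R to W, flip to black, move to (3,3). |black|=13
Step 14: on BLACK (3,3): turn L to S, flip to white, move to (4,3). |black|=12
Step 15: on BLACK (4,3): turn L to E, flip to white, move to (4,4). |black|=11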